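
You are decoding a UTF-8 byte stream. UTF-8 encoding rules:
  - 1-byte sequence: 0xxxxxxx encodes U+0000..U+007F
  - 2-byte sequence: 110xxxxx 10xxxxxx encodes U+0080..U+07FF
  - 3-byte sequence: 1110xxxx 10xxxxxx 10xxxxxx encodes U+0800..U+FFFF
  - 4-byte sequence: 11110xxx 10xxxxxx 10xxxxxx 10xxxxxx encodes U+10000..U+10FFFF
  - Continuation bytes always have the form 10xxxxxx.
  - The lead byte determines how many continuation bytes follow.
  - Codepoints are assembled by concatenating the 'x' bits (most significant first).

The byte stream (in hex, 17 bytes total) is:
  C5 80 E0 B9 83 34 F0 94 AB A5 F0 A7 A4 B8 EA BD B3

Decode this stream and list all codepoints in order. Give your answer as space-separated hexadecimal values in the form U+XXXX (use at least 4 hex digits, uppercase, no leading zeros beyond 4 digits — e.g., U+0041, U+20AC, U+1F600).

Answer: U+0140 U+0E43 U+0034 U+14AE5 U+27938 U+AF73

Derivation:
Byte[0]=C5: 2-byte lead, need 1 cont bytes. acc=0x5
Byte[1]=80: continuation. acc=(acc<<6)|0x00=0x140
Completed: cp=U+0140 (starts at byte 0)
Byte[2]=E0: 3-byte lead, need 2 cont bytes. acc=0x0
Byte[3]=B9: continuation. acc=(acc<<6)|0x39=0x39
Byte[4]=83: continuation. acc=(acc<<6)|0x03=0xE43
Completed: cp=U+0E43 (starts at byte 2)
Byte[5]=34: 1-byte ASCII. cp=U+0034
Byte[6]=F0: 4-byte lead, need 3 cont bytes. acc=0x0
Byte[7]=94: continuation. acc=(acc<<6)|0x14=0x14
Byte[8]=AB: continuation. acc=(acc<<6)|0x2B=0x52B
Byte[9]=A5: continuation. acc=(acc<<6)|0x25=0x14AE5
Completed: cp=U+14AE5 (starts at byte 6)
Byte[10]=F0: 4-byte lead, need 3 cont bytes. acc=0x0
Byte[11]=A7: continuation. acc=(acc<<6)|0x27=0x27
Byte[12]=A4: continuation. acc=(acc<<6)|0x24=0x9E4
Byte[13]=B8: continuation. acc=(acc<<6)|0x38=0x27938
Completed: cp=U+27938 (starts at byte 10)
Byte[14]=EA: 3-byte lead, need 2 cont bytes. acc=0xA
Byte[15]=BD: continuation. acc=(acc<<6)|0x3D=0x2BD
Byte[16]=B3: continuation. acc=(acc<<6)|0x33=0xAF73
Completed: cp=U+AF73 (starts at byte 14)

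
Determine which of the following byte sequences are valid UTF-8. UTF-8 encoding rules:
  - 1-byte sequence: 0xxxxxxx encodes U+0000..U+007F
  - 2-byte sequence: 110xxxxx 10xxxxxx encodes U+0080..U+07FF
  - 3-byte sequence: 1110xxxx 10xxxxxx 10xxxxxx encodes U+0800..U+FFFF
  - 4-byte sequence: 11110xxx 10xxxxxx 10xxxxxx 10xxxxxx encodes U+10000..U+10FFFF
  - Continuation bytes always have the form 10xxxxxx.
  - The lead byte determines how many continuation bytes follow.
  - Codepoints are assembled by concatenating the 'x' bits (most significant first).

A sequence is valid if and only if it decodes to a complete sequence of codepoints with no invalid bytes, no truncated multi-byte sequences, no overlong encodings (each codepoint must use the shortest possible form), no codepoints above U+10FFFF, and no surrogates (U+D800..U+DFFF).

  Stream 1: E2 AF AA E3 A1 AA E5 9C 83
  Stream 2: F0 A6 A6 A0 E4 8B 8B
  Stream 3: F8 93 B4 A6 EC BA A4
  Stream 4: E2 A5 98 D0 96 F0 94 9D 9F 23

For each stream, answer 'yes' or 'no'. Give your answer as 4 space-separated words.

Answer: yes yes no yes

Derivation:
Stream 1: decodes cleanly. VALID
Stream 2: decodes cleanly. VALID
Stream 3: error at byte offset 0. INVALID
Stream 4: decodes cleanly. VALID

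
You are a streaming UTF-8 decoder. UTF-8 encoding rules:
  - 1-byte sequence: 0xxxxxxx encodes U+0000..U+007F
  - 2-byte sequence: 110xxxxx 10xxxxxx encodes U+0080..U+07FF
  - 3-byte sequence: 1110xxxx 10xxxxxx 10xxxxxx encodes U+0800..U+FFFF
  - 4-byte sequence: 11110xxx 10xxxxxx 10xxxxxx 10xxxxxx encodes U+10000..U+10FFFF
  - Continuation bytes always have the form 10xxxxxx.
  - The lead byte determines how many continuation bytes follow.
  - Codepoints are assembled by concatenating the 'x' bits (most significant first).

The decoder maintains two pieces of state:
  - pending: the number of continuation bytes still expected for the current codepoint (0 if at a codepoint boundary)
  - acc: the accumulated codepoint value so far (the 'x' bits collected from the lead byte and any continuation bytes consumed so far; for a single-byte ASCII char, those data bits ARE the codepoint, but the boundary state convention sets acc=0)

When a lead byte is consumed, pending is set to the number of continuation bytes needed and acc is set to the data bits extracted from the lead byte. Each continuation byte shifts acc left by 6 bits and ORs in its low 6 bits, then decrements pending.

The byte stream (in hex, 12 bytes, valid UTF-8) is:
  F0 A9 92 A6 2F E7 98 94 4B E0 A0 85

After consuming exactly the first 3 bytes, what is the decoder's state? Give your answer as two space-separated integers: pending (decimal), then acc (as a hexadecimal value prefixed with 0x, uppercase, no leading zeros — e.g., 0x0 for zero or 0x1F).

Answer: 1 0xA52

Derivation:
Byte[0]=F0: 4-byte lead. pending=3, acc=0x0
Byte[1]=A9: continuation. acc=(acc<<6)|0x29=0x29, pending=2
Byte[2]=92: continuation. acc=(acc<<6)|0x12=0xA52, pending=1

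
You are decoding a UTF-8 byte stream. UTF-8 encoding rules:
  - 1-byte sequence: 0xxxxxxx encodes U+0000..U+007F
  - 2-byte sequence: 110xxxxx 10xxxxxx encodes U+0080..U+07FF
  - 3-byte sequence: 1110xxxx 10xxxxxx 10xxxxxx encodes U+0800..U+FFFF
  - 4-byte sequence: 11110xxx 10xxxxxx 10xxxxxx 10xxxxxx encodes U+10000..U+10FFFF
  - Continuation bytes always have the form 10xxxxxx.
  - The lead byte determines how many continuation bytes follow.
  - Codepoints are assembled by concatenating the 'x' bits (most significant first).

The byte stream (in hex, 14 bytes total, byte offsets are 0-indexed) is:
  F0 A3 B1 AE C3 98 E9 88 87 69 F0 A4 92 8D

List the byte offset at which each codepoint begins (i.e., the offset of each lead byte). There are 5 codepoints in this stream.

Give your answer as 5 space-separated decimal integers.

Byte[0]=F0: 4-byte lead, need 3 cont bytes. acc=0x0
Byte[1]=A3: continuation. acc=(acc<<6)|0x23=0x23
Byte[2]=B1: continuation. acc=(acc<<6)|0x31=0x8F1
Byte[3]=AE: continuation. acc=(acc<<6)|0x2E=0x23C6E
Completed: cp=U+23C6E (starts at byte 0)
Byte[4]=C3: 2-byte lead, need 1 cont bytes. acc=0x3
Byte[5]=98: continuation. acc=(acc<<6)|0x18=0xD8
Completed: cp=U+00D8 (starts at byte 4)
Byte[6]=E9: 3-byte lead, need 2 cont bytes. acc=0x9
Byte[7]=88: continuation. acc=(acc<<6)|0x08=0x248
Byte[8]=87: continuation. acc=(acc<<6)|0x07=0x9207
Completed: cp=U+9207 (starts at byte 6)
Byte[9]=69: 1-byte ASCII. cp=U+0069
Byte[10]=F0: 4-byte lead, need 3 cont bytes. acc=0x0
Byte[11]=A4: continuation. acc=(acc<<6)|0x24=0x24
Byte[12]=92: continuation. acc=(acc<<6)|0x12=0x912
Byte[13]=8D: continuation. acc=(acc<<6)|0x0D=0x2448D
Completed: cp=U+2448D (starts at byte 10)

Answer: 0 4 6 9 10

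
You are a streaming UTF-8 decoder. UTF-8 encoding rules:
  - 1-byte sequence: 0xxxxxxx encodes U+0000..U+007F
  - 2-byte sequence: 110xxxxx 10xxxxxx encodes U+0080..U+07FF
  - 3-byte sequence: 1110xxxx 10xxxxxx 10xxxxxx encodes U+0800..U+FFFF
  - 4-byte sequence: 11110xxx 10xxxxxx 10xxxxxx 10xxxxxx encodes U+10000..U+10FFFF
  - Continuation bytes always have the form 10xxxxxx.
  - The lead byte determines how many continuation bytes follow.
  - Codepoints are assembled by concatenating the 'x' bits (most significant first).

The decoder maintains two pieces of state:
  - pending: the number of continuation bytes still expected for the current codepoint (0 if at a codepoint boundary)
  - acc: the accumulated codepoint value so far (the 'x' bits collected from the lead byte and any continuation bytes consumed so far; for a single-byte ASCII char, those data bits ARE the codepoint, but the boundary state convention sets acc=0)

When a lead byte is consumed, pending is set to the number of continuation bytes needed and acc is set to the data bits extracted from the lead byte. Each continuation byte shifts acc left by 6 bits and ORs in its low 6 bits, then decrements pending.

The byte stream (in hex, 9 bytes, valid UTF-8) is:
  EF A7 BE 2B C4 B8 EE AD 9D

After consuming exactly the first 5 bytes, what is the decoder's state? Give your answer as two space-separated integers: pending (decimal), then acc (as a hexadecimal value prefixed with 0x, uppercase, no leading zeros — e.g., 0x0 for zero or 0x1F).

Answer: 1 0x4

Derivation:
Byte[0]=EF: 3-byte lead. pending=2, acc=0xF
Byte[1]=A7: continuation. acc=(acc<<6)|0x27=0x3E7, pending=1
Byte[2]=BE: continuation. acc=(acc<<6)|0x3E=0xF9FE, pending=0
Byte[3]=2B: 1-byte. pending=0, acc=0x0
Byte[4]=C4: 2-byte lead. pending=1, acc=0x4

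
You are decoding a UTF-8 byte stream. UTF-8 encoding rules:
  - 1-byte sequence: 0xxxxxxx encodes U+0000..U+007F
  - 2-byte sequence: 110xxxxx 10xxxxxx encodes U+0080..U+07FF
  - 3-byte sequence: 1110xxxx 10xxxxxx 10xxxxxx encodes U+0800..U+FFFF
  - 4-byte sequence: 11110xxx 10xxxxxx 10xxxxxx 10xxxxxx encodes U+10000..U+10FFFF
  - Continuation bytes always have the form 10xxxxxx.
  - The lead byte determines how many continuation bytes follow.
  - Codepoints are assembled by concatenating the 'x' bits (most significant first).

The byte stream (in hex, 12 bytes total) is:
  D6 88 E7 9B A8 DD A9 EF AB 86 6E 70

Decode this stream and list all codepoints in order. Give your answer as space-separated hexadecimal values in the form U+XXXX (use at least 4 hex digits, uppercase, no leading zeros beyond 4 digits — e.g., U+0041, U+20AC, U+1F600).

Byte[0]=D6: 2-byte lead, need 1 cont bytes. acc=0x16
Byte[1]=88: continuation. acc=(acc<<6)|0x08=0x588
Completed: cp=U+0588 (starts at byte 0)
Byte[2]=E7: 3-byte lead, need 2 cont bytes. acc=0x7
Byte[3]=9B: continuation. acc=(acc<<6)|0x1B=0x1DB
Byte[4]=A8: continuation. acc=(acc<<6)|0x28=0x76E8
Completed: cp=U+76E8 (starts at byte 2)
Byte[5]=DD: 2-byte lead, need 1 cont bytes. acc=0x1D
Byte[6]=A9: continuation. acc=(acc<<6)|0x29=0x769
Completed: cp=U+0769 (starts at byte 5)
Byte[7]=EF: 3-byte lead, need 2 cont bytes. acc=0xF
Byte[8]=AB: continuation. acc=(acc<<6)|0x2B=0x3EB
Byte[9]=86: continuation. acc=(acc<<6)|0x06=0xFAC6
Completed: cp=U+FAC6 (starts at byte 7)
Byte[10]=6E: 1-byte ASCII. cp=U+006E
Byte[11]=70: 1-byte ASCII. cp=U+0070

Answer: U+0588 U+76E8 U+0769 U+FAC6 U+006E U+0070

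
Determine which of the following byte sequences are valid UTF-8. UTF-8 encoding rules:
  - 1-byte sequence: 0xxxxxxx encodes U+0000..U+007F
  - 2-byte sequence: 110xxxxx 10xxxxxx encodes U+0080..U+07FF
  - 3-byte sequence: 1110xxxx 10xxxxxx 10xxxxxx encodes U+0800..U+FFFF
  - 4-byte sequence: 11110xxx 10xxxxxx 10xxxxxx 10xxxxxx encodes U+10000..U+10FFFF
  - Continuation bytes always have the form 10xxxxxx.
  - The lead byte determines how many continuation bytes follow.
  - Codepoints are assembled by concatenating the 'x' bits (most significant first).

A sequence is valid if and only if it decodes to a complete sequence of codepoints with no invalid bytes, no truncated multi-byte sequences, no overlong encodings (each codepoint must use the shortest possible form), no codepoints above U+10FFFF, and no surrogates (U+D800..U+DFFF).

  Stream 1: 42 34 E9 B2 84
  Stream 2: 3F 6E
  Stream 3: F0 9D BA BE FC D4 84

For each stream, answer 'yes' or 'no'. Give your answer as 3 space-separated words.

Answer: yes yes no

Derivation:
Stream 1: decodes cleanly. VALID
Stream 2: decodes cleanly. VALID
Stream 3: error at byte offset 4. INVALID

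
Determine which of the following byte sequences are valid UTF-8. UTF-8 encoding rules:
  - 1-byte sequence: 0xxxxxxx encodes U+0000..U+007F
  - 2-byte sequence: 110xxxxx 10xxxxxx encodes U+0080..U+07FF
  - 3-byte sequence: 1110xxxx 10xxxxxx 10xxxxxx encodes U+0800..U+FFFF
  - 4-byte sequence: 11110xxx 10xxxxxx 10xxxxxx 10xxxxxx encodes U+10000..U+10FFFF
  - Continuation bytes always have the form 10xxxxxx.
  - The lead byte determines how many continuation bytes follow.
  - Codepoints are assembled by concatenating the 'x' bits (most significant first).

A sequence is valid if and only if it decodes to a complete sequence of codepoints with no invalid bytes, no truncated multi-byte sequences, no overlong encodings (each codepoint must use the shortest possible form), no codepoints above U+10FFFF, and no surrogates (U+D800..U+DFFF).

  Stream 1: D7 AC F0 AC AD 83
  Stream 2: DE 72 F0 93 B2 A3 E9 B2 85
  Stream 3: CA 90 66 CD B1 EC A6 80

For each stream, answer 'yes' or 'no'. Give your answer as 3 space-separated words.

Stream 1: decodes cleanly. VALID
Stream 2: error at byte offset 1. INVALID
Stream 3: decodes cleanly. VALID

Answer: yes no yes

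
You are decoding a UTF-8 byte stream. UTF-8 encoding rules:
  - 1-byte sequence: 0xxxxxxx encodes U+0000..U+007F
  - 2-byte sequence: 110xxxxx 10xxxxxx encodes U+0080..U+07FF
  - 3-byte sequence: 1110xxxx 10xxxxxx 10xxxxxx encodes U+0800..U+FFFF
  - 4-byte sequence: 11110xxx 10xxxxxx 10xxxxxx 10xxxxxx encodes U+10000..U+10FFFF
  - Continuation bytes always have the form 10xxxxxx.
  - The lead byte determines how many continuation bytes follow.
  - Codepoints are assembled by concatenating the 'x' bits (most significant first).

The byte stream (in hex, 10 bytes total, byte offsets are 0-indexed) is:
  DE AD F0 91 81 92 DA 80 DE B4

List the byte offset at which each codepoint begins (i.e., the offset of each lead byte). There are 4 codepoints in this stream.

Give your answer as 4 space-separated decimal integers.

Answer: 0 2 6 8

Derivation:
Byte[0]=DE: 2-byte lead, need 1 cont bytes. acc=0x1E
Byte[1]=AD: continuation. acc=(acc<<6)|0x2D=0x7AD
Completed: cp=U+07AD (starts at byte 0)
Byte[2]=F0: 4-byte lead, need 3 cont bytes. acc=0x0
Byte[3]=91: continuation. acc=(acc<<6)|0x11=0x11
Byte[4]=81: continuation. acc=(acc<<6)|0x01=0x441
Byte[5]=92: continuation. acc=(acc<<6)|0x12=0x11052
Completed: cp=U+11052 (starts at byte 2)
Byte[6]=DA: 2-byte lead, need 1 cont bytes. acc=0x1A
Byte[7]=80: continuation. acc=(acc<<6)|0x00=0x680
Completed: cp=U+0680 (starts at byte 6)
Byte[8]=DE: 2-byte lead, need 1 cont bytes. acc=0x1E
Byte[9]=B4: continuation. acc=(acc<<6)|0x34=0x7B4
Completed: cp=U+07B4 (starts at byte 8)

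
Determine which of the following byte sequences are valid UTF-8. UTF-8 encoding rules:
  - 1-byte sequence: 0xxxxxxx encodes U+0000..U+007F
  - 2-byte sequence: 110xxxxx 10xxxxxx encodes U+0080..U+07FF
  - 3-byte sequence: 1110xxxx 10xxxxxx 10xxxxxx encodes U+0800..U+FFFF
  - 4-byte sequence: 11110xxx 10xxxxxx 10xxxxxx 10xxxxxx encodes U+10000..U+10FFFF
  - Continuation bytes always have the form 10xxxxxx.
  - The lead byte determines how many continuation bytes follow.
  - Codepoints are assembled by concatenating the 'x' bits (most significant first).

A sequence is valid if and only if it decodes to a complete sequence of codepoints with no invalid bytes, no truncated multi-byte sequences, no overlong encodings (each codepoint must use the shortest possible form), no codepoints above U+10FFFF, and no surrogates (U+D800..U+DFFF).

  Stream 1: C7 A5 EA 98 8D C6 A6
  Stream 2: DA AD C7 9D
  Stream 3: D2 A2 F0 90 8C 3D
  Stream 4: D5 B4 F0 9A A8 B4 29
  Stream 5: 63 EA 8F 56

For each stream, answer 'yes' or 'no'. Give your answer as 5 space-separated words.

Stream 1: decodes cleanly. VALID
Stream 2: decodes cleanly. VALID
Stream 3: error at byte offset 5. INVALID
Stream 4: decodes cleanly. VALID
Stream 5: error at byte offset 3. INVALID

Answer: yes yes no yes no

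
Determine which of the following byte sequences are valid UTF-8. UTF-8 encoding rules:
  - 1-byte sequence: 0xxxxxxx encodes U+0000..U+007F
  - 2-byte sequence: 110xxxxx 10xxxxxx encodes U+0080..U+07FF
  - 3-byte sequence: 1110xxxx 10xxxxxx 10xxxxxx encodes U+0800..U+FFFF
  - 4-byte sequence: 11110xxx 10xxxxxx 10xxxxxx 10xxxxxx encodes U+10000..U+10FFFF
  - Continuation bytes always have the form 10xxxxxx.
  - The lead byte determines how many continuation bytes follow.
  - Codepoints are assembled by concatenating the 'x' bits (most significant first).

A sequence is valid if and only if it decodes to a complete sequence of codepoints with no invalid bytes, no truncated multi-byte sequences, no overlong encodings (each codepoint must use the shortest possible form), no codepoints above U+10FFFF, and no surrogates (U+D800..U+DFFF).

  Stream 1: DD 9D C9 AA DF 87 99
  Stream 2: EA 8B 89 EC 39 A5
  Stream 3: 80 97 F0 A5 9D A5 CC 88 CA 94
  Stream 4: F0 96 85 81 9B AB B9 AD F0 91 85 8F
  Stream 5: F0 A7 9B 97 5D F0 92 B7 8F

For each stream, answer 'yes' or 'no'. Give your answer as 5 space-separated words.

Answer: no no no no yes

Derivation:
Stream 1: error at byte offset 6. INVALID
Stream 2: error at byte offset 4. INVALID
Stream 3: error at byte offset 0. INVALID
Stream 4: error at byte offset 4. INVALID
Stream 5: decodes cleanly. VALID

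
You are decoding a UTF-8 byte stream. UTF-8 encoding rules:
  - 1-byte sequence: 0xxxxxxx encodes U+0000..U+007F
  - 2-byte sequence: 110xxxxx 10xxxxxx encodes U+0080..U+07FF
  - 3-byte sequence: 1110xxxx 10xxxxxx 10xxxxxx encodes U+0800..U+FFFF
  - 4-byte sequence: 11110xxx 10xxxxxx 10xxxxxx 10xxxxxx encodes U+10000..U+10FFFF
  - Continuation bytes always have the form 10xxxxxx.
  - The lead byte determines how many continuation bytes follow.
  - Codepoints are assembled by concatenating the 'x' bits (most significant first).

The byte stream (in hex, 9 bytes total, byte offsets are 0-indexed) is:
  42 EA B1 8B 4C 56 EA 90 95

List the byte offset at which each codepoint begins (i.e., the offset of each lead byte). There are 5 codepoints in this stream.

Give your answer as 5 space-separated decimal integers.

Answer: 0 1 4 5 6

Derivation:
Byte[0]=42: 1-byte ASCII. cp=U+0042
Byte[1]=EA: 3-byte lead, need 2 cont bytes. acc=0xA
Byte[2]=B1: continuation. acc=(acc<<6)|0x31=0x2B1
Byte[3]=8B: continuation. acc=(acc<<6)|0x0B=0xAC4B
Completed: cp=U+AC4B (starts at byte 1)
Byte[4]=4C: 1-byte ASCII. cp=U+004C
Byte[5]=56: 1-byte ASCII. cp=U+0056
Byte[6]=EA: 3-byte lead, need 2 cont bytes. acc=0xA
Byte[7]=90: continuation. acc=(acc<<6)|0x10=0x290
Byte[8]=95: continuation. acc=(acc<<6)|0x15=0xA415
Completed: cp=U+A415 (starts at byte 6)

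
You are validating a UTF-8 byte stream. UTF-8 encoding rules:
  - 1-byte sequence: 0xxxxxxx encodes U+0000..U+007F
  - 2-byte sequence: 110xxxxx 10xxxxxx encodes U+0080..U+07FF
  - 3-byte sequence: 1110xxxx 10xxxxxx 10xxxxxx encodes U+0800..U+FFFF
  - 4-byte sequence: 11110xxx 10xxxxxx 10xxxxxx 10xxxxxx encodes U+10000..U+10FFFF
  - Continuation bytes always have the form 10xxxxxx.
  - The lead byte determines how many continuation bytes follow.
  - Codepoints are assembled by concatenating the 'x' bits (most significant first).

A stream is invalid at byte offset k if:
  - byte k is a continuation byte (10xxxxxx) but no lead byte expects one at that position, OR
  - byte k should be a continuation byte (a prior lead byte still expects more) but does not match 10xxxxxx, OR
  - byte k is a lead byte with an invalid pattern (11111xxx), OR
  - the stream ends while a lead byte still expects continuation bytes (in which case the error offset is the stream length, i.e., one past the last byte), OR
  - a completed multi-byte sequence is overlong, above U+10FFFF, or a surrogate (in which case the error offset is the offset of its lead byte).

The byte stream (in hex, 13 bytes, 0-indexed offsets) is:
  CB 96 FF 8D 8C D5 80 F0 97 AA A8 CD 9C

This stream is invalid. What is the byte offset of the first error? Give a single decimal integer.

Byte[0]=CB: 2-byte lead, need 1 cont bytes. acc=0xB
Byte[1]=96: continuation. acc=(acc<<6)|0x16=0x2D6
Completed: cp=U+02D6 (starts at byte 0)
Byte[2]=FF: INVALID lead byte (not 0xxx/110x/1110/11110)

Answer: 2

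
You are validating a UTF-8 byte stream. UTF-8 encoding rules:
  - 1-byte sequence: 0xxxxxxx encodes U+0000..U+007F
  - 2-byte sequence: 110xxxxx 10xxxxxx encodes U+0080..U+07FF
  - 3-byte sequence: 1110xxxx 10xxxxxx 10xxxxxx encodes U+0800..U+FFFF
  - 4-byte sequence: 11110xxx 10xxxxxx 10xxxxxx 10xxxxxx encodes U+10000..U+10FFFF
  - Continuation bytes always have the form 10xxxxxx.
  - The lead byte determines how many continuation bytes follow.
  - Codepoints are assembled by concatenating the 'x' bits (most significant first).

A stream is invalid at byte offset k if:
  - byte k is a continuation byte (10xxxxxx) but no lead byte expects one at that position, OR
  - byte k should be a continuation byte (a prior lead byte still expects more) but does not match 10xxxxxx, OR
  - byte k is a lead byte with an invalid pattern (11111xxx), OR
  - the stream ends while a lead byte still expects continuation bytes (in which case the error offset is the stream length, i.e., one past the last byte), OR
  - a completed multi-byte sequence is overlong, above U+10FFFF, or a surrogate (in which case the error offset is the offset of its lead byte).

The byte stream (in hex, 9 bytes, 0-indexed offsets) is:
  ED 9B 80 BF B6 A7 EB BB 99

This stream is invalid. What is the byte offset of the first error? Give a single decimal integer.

Byte[0]=ED: 3-byte lead, need 2 cont bytes. acc=0xD
Byte[1]=9B: continuation. acc=(acc<<6)|0x1B=0x35B
Byte[2]=80: continuation. acc=(acc<<6)|0x00=0xD6C0
Completed: cp=U+D6C0 (starts at byte 0)
Byte[3]=BF: INVALID lead byte (not 0xxx/110x/1110/11110)

Answer: 3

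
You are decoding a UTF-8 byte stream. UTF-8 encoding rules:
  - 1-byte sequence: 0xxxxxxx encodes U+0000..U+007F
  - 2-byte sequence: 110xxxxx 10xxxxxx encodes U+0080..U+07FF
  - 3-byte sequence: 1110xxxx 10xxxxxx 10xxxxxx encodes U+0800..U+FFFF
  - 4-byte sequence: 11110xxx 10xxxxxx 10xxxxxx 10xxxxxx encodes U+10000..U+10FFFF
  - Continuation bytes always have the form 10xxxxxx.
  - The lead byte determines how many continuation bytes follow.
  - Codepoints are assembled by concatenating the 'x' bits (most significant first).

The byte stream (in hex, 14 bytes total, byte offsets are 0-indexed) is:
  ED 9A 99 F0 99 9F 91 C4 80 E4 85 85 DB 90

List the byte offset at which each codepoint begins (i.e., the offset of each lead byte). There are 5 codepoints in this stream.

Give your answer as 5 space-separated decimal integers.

Byte[0]=ED: 3-byte lead, need 2 cont bytes. acc=0xD
Byte[1]=9A: continuation. acc=(acc<<6)|0x1A=0x35A
Byte[2]=99: continuation. acc=(acc<<6)|0x19=0xD699
Completed: cp=U+D699 (starts at byte 0)
Byte[3]=F0: 4-byte lead, need 3 cont bytes. acc=0x0
Byte[4]=99: continuation. acc=(acc<<6)|0x19=0x19
Byte[5]=9F: continuation. acc=(acc<<6)|0x1F=0x65F
Byte[6]=91: continuation. acc=(acc<<6)|0x11=0x197D1
Completed: cp=U+197D1 (starts at byte 3)
Byte[7]=C4: 2-byte lead, need 1 cont bytes. acc=0x4
Byte[8]=80: continuation. acc=(acc<<6)|0x00=0x100
Completed: cp=U+0100 (starts at byte 7)
Byte[9]=E4: 3-byte lead, need 2 cont bytes. acc=0x4
Byte[10]=85: continuation. acc=(acc<<6)|0x05=0x105
Byte[11]=85: continuation. acc=(acc<<6)|0x05=0x4145
Completed: cp=U+4145 (starts at byte 9)
Byte[12]=DB: 2-byte lead, need 1 cont bytes. acc=0x1B
Byte[13]=90: continuation. acc=(acc<<6)|0x10=0x6D0
Completed: cp=U+06D0 (starts at byte 12)

Answer: 0 3 7 9 12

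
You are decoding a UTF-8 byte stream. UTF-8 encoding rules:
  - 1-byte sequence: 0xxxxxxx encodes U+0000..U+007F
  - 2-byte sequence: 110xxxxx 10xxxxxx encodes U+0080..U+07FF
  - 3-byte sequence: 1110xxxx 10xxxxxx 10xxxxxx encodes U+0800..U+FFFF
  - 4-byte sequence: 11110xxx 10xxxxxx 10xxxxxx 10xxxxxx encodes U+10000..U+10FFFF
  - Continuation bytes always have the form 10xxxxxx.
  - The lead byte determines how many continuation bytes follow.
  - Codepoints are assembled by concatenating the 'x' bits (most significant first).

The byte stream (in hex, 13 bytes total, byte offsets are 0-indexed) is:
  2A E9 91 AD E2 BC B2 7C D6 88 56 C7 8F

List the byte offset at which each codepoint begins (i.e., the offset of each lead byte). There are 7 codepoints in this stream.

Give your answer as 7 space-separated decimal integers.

Answer: 0 1 4 7 8 10 11

Derivation:
Byte[0]=2A: 1-byte ASCII. cp=U+002A
Byte[1]=E9: 3-byte lead, need 2 cont bytes. acc=0x9
Byte[2]=91: continuation. acc=(acc<<6)|0x11=0x251
Byte[3]=AD: continuation. acc=(acc<<6)|0x2D=0x946D
Completed: cp=U+946D (starts at byte 1)
Byte[4]=E2: 3-byte lead, need 2 cont bytes. acc=0x2
Byte[5]=BC: continuation. acc=(acc<<6)|0x3C=0xBC
Byte[6]=B2: continuation. acc=(acc<<6)|0x32=0x2F32
Completed: cp=U+2F32 (starts at byte 4)
Byte[7]=7C: 1-byte ASCII. cp=U+007C
Byte[8]=D6: 2-byte lead, need 1 cont bytes. acc=0x16
Byte[9]=88: continuation. acc=(acc<<6)|0x08=0x588
Completed: cp=U+0588 (starts at byte 8)
Byte[10]=56: 1-byte ASCII. cp=U+0056
Byte[11]=C7: 2-byte lead, need 1 cont bytes. acc=0x7
Byte[12]=8F: continuation. acc=(acc<<6)|0x0F=0x1CF
Completed: cp=U+01CF (starts at byte 11)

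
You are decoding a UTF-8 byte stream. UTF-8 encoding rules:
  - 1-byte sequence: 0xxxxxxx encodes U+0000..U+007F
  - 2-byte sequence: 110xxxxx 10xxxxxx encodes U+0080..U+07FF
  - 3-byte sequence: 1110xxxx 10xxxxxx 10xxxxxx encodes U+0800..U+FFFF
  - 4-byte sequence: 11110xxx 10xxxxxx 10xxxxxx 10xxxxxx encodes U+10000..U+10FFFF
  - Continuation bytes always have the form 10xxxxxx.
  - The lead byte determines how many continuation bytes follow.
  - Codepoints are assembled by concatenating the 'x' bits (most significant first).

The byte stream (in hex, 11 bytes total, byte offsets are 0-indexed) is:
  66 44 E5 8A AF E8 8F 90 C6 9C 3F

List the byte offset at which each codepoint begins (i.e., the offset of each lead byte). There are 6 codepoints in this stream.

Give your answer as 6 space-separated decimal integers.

Byte[0]=66: 1-byte ASCII. cp=U+0066
Byte[1]=44: 1-byte ASCII. cp=U+0044
Byte[2]=E5: 3-byte lead, need 2 cont bytes. acc=0x5
Byte[3]=8A: continuation. acc=(acc<<6)|0x0A=0x14A
Byte[4]=AF: continuation. acc=(acc<<6)|0x2F=0x52AF
Completed: cp=U+52AF (starts at byte 2)
Byte[5]=E8: 3-byte lead, need 2 cont bytes. acc=0x8
Byte[6]=8F: continuation. acc=(acc<<6)|0x0F=0x20F
Byte[7]=90: continuation. acc=(acc<<6)|0x10=0x83D0
Completed: cp=U+83D0 (starts at byte 5)
Byte[8]=C6: 2-byte lead, need 1 cont bytes. acc=0x6
Byte[9]=9C: continuation. acc=(acc<<6)|0x1C=0x19C
Completed: cp=U+019C (starts at byte 8)
Byte[10]=3F: 1-byte ASCII. cp=U+003F

Answer: 0 1 2 5 8 10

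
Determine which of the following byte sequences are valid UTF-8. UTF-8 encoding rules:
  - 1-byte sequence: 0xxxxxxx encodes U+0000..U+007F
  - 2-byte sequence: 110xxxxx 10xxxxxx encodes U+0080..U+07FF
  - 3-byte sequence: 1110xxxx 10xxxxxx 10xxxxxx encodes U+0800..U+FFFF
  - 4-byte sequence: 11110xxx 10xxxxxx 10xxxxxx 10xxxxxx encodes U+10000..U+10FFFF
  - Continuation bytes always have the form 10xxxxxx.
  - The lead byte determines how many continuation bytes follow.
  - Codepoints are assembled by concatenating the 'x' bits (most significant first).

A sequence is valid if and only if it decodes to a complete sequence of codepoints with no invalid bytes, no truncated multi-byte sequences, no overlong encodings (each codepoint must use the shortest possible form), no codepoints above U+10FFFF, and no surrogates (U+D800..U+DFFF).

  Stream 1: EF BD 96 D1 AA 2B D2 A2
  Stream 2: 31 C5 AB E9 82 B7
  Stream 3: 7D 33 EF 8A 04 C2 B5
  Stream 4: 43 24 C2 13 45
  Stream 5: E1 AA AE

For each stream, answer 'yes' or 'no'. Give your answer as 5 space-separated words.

Answer: yes yes no no yes

Derivation:
Stream 1: decodes cleanly. VALID
Stream 2: decodes cleanly. VALID
Stream 3: error at byte offset 4. INVALID
Stream 4: error at byte offset 3. INVALID
Stream 5: decodes cleanly. VALID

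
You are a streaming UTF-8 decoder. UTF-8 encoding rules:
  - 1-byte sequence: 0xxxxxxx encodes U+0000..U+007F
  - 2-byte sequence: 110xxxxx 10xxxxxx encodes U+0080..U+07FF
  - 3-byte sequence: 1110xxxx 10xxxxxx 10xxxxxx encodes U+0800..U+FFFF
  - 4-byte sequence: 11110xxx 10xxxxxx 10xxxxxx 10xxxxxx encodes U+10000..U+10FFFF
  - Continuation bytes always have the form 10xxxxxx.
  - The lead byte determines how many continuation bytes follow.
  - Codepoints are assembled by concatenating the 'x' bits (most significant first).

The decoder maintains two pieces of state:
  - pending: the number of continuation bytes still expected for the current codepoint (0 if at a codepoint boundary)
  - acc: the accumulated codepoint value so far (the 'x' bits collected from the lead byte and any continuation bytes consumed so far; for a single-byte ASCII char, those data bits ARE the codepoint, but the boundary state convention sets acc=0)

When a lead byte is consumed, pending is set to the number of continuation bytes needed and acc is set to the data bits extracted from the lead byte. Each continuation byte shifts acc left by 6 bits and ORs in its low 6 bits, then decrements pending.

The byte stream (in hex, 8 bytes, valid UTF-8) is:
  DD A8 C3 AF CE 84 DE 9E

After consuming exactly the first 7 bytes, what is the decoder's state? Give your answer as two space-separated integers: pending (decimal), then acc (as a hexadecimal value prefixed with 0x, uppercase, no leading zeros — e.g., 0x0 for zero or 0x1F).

Answer: 1 0x1E

Derivation:
Byte[0]=DD: 2-byte lead. pending=1, acc=0x1D
Byte[1]=A8: continuation. acc=(acc<<6)|0x28=0x768, pending=0
Byte[2]=C3: 2-byte lead. pending=1, acc=0x3
Byte[3]=AF: continuation. acc=(acc<<6)|0x2F=0xEF, pending=0
Byte[4]=CE: 2-byte lead. pending=1, acc=0xE
Byte[5]=84: continuation. acc=(acc<<6)|0x04=0x384, pending=0
Byte[6]=DE: 2-byte lead. pending=1, acc=0x1E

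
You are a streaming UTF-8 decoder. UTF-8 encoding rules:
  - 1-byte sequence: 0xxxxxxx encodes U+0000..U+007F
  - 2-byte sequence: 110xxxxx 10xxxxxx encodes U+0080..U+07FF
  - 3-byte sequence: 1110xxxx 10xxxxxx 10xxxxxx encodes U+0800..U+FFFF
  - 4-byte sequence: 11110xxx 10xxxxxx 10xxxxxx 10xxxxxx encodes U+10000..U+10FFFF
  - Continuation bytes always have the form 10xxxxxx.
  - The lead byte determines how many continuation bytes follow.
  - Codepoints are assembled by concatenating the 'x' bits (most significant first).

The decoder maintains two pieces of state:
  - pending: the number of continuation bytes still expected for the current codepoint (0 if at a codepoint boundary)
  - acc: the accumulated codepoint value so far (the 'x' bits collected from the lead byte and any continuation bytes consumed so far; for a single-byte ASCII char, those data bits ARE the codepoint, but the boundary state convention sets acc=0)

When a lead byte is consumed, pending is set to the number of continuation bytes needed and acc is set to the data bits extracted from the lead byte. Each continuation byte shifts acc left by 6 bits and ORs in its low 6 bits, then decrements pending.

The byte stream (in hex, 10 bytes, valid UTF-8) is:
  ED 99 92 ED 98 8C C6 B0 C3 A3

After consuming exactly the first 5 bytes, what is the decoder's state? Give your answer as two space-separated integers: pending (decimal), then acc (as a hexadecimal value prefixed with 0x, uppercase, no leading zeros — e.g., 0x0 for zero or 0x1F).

Byte[0]=ED: 3-byte lead. pending=2, acc=0xD
Byte[1]=99: continuation. acc=(acc<<6)|0x19=0x359, pending=1
Byte[2]=92: continuation. acc=(acc<<6)|0x12=0xD652, pending=0
Byte[3]=ED: 3-byte lead. pending=2, acc=0xD
Byte[4]=98: continuation. acc=(acc<<6)|0x18=0x358, pending=1

Answer: 1 0x358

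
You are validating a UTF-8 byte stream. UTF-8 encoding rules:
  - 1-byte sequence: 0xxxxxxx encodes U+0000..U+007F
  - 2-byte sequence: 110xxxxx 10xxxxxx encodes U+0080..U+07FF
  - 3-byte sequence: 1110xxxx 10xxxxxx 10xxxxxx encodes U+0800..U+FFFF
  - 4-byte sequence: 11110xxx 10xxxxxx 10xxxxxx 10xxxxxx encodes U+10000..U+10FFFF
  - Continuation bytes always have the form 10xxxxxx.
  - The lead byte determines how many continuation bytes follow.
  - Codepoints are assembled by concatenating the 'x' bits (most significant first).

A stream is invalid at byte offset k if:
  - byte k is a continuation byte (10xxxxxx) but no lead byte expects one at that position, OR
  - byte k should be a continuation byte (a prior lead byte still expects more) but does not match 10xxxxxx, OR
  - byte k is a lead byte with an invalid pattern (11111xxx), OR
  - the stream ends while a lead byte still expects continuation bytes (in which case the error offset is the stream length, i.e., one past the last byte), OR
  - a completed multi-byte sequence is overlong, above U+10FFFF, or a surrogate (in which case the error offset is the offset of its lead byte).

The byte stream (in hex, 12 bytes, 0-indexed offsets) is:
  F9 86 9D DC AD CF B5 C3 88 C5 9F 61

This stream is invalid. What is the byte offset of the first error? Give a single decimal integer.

Answer: 0

Derivation:
Byte[0]=F9: INVALID lead byte (not 0xxx/110x/1110/11110)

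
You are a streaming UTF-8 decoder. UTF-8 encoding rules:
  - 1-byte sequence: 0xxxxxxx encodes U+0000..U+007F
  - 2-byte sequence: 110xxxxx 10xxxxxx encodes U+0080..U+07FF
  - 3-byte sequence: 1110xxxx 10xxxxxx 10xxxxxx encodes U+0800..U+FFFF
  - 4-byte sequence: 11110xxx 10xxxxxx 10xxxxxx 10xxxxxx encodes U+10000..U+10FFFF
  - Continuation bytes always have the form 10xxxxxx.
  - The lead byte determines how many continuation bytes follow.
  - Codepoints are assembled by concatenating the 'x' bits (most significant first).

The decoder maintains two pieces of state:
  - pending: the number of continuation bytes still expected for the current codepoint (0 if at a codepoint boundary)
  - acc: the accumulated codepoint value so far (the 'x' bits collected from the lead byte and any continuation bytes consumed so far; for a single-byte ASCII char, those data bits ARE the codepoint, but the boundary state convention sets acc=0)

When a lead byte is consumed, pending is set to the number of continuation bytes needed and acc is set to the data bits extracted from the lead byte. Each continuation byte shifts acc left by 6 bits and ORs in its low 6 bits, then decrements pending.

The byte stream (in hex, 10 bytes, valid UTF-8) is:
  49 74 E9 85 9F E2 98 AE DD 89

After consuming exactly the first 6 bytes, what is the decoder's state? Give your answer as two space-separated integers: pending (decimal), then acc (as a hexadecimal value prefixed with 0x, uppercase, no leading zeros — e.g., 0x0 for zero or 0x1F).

Answer: 2 0x2

Derivation:
Byte[0]=49: 1-byte. pending=0, acc=0x0
Byte[1]=74: 1-byte. pending=0, acc=0x0
Byte[2]=E9: 3-byte lead. pending=2, acc=0x9
Byte[3]=85: continuation. acc=(acc<<6)|0x05=0x245, pending=1
Byte[4]=9F: continuation. acc=(acc<<6)|0x1F=0x915F, pending=0
Byte[5]=E2: 3-byte lead. pending=2, acc=0x2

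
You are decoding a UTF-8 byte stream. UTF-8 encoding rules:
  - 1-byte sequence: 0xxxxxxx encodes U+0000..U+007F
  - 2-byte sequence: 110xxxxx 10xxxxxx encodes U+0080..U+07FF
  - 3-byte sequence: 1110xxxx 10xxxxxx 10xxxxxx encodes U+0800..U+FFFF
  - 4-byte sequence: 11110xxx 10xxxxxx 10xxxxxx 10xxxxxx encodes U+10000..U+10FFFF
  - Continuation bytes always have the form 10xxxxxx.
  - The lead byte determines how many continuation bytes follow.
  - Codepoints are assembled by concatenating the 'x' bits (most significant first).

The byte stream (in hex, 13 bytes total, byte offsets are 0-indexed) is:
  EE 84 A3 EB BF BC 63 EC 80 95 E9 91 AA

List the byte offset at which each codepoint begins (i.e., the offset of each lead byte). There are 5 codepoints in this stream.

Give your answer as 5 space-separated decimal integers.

Byte[0]=EE: 3-byte lead, need 2 cont bytes. acc=0xE
Byte[1]=84: continuation. acc=(acc<<6)|0x04=0x384
Byte[2]=A3: continuation. acc=(acc<<6)|0x23=0xE123
Completed: cp=U+E123 (starts at byte 0)
Byte[3]=EB: 3-byte lead, need 2 cont bytes. acc=0xB
Byte[4]=BF: continuation. acc=(acc<<6)|0x3F=0x2FF
Byte[5]=BC: continuation. acc=(acc<<6)|0x3C=0xBFFC
Completed: cp=U+BFFC (starts at byte 3)
Byte[6]=63: 1-byte ASCII. cp=U+0063
Byte[7]=EC: 3-byte lead, need 2 cont bytes. acc=0xC
Byte[8]=80: continuation. acc=(acc<<6)|0x00=0x300
Byte[9]=95: continuation. acc=(acc<<6)|0x15=0xC015
Completed: cp=U+C015 (starts at byte 7)
Byte[10]=E9: 3-byte lead, need 2 cont bytes. acc=0x9
Byte[11]=91: continuation. acc=(acc<<6)|0x11=0x251
Byte[12]=AA: continuation. acc=(acc<<6)|0x2A=0x946A
Completed: cp=U+946A (starts at byte 10)

Answer: 0 3 6 7 10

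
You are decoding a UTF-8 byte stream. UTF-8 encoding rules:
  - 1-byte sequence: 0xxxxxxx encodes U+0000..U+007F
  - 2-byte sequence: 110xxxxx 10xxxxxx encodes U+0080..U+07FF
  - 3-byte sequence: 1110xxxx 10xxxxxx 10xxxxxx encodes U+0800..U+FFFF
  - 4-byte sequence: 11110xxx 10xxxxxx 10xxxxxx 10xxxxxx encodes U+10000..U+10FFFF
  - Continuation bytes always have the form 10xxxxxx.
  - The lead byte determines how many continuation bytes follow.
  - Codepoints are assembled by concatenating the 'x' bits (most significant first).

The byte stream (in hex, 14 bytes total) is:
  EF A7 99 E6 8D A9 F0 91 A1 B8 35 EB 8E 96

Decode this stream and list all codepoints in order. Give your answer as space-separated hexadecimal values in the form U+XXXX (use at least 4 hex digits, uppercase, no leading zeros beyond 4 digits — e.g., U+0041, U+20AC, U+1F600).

Byte[0]=EF: 3-byte lead, need 2 cont bytes. acc=0xF
Byte[1]=A7: continuation. acc=(acc<<6)|0x27=0x3E7
Byte[2]=99: continuation. acc=(acc<<6)|0x19=0xF9D9
Completed: cp=U+F9D9 (starts at byte 0)
Byte[3]=E6: 3-byte lead, need 2 cont bytes. acc=0x6
Byte[4]=8D: continuation. acc=(acc<<6)|0x0D=0x18D
Byte[5]=A9: continuation. acc=(acc<<6)|0x29=0x6369
Completed: cp=U+6369 (starts at byte 3)
Byte[6]=F0: 4-byte lead, need 3 cont bytes. acc=0x0
Byte[7]=91: continuation. acc=(acc<<6)|0x11=0x11
Byte[8]=A1: continuation. acc=(acc<<6)|0x21=0x461
Byte[9]=B8: continuation. acc=(acc<<6)|0x38=0x11878
Completed: cp=U+11878 (starts at byte 6)
Byte[10]=35: 1-byte ASCII. cp=U+0035
Byte[11]=EB: 3-byte lead, need 2 cont bytes. acc=0xB
Byte[12]=8E: continuation. acc=(acc<<6)|0x0E=0x2CE
Byte[13]=96: continuation. acc=(acc<<6)|0x16=0xB396
Completed: cp=U+B396 (starts at byte 11)

Answer: U+F9D9 U+6369 U+11878 U+0035 U+B396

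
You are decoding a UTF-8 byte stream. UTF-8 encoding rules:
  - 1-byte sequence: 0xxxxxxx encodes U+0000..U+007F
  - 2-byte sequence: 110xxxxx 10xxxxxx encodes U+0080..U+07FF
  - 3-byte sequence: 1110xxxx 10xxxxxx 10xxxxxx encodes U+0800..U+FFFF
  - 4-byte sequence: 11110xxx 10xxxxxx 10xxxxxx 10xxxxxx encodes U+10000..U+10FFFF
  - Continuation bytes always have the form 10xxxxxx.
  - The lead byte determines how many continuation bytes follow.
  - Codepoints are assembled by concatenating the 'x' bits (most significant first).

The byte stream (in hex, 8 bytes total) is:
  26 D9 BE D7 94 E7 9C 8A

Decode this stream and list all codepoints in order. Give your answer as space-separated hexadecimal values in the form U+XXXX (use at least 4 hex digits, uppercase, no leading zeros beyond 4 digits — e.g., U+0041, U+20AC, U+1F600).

Answer: U+0026 U+067E U+05D4 U+770A

Derivation:
Byte[0]=26: 1-byte ASCII. cp=U+0026
Byte[1]=D9: 2-byte lead, need 1 cont bytes. acc=0x19
Byte[2]=BE: continuation. acc=(acc<<6)|0x3E=0x67E
Completed: cp=U+067E (starts at byte 1)
Byte[3]=D7: 2-byte lead, need 1 cont bytes. acc=0x17
Byte[4]=94: continuation. acc=(acc<<6)|0x14=0x5D4
Completed: cp=U+05D4 (starts at byte 3)
Byte[5]=E7: 3-byte lead, need 2 cont bytes. acc=0x7
Byte[6]=9C: continuation. acc=(acc<<6)|0x1C=0x1DC
Byte[7]=8A: continuation. acc=(acc<<6)|0x0A=0x770A
Completed: cp=U+770A (starts at byte 5)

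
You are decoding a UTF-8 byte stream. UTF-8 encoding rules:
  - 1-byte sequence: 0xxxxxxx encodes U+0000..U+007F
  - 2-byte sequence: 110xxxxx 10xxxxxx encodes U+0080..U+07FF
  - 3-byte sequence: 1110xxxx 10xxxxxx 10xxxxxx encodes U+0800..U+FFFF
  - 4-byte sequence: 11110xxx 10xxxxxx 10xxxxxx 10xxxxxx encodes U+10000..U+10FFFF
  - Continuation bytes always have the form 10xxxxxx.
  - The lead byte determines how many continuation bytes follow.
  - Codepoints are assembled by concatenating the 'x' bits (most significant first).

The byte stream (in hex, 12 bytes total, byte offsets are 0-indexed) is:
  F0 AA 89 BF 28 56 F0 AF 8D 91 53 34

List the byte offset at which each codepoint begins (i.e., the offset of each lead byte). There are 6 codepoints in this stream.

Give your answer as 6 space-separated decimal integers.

Byte[0]=F0: 4-byte lead, need 3 cont bytes. acc=0x0
Byte[1]=AA: continuation. acc=(acc<<6)|0x2A=0x2A
Byte[2]=89: continuation. acc=(acc<<6)|0x09=0xA89
Byte[3]=BF: continuation. acc=(acc<<6)|0x3F=0x2A27F
Completed: cp=U+2A27F (starts at byte 0)
Byte[4]=28: 1-byte ASCII. cp=U+0028
Byte[5]=56: 1-byte ASCII. cp=U+0056
Byte[6]=F0: 4-byte lead, need 3 cont bytes. acc=0x0
Byte[7]=AF: continuation. acc=(acc<<6)|0x2F=0x2F
Byte[8]=8D: continuation. acc=(acc<<6)|0x0D=0xBCD
Byte[9]=91: continuation. acc=(acc<<6)|0x11=0x2F351
Completed: cp=U+2F351 (starts at byte 6)
Byte[10]=53: 1-byte ASCII. cp=U+0053
Byte[11]=34: 1-byte ASCII. cp=U+0034

Answer: 0 4 5 6 10 11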